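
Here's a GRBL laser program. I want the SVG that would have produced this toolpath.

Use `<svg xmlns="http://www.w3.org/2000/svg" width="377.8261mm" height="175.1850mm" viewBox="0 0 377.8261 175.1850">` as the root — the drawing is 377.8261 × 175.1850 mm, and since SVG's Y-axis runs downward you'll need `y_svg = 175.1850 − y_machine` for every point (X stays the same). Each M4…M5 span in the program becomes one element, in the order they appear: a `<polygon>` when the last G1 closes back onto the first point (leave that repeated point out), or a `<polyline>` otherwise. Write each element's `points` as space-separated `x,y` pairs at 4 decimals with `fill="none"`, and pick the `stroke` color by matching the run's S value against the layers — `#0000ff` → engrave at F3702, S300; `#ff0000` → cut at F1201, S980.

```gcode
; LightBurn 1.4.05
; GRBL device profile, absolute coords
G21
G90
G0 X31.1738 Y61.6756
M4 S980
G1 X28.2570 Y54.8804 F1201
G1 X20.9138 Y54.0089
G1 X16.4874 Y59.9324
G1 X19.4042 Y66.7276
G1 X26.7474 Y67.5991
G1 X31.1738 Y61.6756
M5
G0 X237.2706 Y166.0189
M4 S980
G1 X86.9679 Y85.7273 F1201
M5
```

<svg xmlns="http://www.w3.org/2000/svg" width="377.8261mm" height="175.1850mm" viewBox="0 0 377.8261 175.1850">
  <polygon points="31.1738,113.5094 28.2570,120.3046 20.9138,121.1761 16.4874,115.2526 19.4042,108.4574 26.7474,107.5859" fill="none" stroke="#ff0000"/>
  <polyline points="237.2706,9.1661 86.9679,89.4577" fill="none" stroke="#ff0000"/>
</svg>

Machine Y-up, SVG Y-down with viewBox height 175.1850, so y_svg = 175.1850 − y_machine; X carries over. Every run uses S980, so all elements get stroke `#ff0000` (cut).

Run 1: The run returns to its start, so emit a `<polygon>` with points (Y-flipped): 31.1738,113.5094 28.2570,120.3046 20.9138,121.1761 16.4874,115.2526 19.4042,108.4574 26.7474,107.5859.

Run 2: The run is open, so emit a `<polyline>` with points (Y-flipped): 237.2706,9.1661 86.9679,89.4577.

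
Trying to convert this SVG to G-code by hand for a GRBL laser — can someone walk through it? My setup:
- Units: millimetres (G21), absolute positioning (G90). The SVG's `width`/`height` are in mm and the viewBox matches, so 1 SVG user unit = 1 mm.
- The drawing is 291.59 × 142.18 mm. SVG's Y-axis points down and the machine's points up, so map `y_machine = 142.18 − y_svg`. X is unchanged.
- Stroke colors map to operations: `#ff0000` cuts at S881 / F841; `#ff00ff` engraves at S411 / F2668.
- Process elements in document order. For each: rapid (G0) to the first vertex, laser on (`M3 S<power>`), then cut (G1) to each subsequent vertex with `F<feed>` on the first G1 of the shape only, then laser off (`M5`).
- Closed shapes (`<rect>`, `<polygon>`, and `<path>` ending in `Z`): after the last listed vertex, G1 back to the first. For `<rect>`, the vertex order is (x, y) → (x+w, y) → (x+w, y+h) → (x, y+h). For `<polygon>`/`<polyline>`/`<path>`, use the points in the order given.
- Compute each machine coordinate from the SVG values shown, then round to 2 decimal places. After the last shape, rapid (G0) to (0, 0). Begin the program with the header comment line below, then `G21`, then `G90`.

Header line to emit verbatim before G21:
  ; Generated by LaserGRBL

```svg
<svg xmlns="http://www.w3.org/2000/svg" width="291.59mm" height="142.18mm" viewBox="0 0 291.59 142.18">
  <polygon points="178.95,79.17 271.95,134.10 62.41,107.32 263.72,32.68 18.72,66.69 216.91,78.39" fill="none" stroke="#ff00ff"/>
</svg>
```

; Generated by LaserGRBL
G21
G90
G0 X178.95 Y63.01
M3 S411
G1 X271.95 Y8.08 F2668
G1 X62.41 Y34.86
G1 X263.72 Y109.50
G1 X18.72 Y75.49
G1 X216.91 Y63.79
G1 X178.95 Y63.01
M5
G0 X0.00 Y0.00

1 u = 1 mm; y_m = 142.18 − y.

[1] `<polygon>` closed polygon, #ff00ff→engrave S411 F2668: (178.95,63.01) → (271.95,8.08) → (62.41,34.86) → (263.72,109.50) → (18.72,75.49) → (216.91,63.79) → (178.95,63.01) (closed)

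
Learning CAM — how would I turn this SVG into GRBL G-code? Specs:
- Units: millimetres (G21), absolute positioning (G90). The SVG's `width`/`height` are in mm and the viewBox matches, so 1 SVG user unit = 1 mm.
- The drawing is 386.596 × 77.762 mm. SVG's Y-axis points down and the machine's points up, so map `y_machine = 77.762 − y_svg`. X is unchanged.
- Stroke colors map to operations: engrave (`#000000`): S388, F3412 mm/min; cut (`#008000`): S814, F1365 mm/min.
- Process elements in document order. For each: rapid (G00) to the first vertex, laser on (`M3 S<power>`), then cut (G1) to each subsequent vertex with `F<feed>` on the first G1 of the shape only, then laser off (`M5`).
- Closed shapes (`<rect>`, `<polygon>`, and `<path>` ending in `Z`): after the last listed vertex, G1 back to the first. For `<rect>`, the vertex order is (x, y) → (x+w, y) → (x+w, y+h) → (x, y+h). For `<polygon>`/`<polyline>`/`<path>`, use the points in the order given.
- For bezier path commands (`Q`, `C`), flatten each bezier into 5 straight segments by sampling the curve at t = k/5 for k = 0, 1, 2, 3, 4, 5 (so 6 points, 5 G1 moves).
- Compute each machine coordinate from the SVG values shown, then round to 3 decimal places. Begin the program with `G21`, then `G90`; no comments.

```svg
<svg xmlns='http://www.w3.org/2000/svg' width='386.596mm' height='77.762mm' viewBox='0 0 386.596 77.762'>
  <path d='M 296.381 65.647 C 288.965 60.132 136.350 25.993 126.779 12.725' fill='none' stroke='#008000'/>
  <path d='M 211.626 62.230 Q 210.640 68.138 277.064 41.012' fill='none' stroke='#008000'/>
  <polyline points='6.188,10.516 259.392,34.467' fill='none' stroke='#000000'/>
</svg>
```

G21
G90
G00 X296.381 Y12.115
M3 S814
G1 X276.813 Y18.463 F1365
G1 X236.234 Y29.305
G1 X188.478 Y42.265
G1 X147.381 Y54.968
G1 X126.779 Y65.037
M5
G00 X211.626 Y15.532
M3 S814
G1 X213.928 Y14.490 F1365
G1 X221.623 Y16.091
G1 X234.710 Y20.335
G1 X253.191 Y27.221
G1 X277.064 Y36.750
M5
G00 X6.188 Y67.246
M3 S388
G1 X259.392 Y43.295 F3412
M5

viewBox `0 0 386.596 77.762` with mm width/height → 1 unit = 1 mm. Flip: y_m = 77.762 − y_svg.

**Shape 1** — `<path>` cubic bezier, stroke `#008000` → cut (S814, F1365). Control points (SVG): P0=(296.381,65.647), P1=(288.965,60.132), P2=(136.350,25.993), P3=(126.779,12.725); sampled at t=k/5. Machine vertices: (296.381,12.115) → (276.813,18.463) → (236.234,29.305) → (188.478,42.265) → (147.381,54.968) → (126.779,65.037). Open path.

**Shape 2** — `<path>` quadratic bezier, stroke `#008000` → cut (S814, F1365). Control points (SVG): P0=(211.626,62.230), P1=(210.640,68.138), P2=(277.064,41.012); sampled at t=k/5. Machine vertices: (211.626,15.532) → (213.928,14.490) → (221.623,16.091) → (234.710,20.335) → (253.191,27.221) → (277.064,36.750). Open path.

**Shape 3** — `<polyline>` line segment, stroke `#000000` → engrave (S388, F3412). Machine vertices: (6.188,67.246) → (259.392,43.295). Open path.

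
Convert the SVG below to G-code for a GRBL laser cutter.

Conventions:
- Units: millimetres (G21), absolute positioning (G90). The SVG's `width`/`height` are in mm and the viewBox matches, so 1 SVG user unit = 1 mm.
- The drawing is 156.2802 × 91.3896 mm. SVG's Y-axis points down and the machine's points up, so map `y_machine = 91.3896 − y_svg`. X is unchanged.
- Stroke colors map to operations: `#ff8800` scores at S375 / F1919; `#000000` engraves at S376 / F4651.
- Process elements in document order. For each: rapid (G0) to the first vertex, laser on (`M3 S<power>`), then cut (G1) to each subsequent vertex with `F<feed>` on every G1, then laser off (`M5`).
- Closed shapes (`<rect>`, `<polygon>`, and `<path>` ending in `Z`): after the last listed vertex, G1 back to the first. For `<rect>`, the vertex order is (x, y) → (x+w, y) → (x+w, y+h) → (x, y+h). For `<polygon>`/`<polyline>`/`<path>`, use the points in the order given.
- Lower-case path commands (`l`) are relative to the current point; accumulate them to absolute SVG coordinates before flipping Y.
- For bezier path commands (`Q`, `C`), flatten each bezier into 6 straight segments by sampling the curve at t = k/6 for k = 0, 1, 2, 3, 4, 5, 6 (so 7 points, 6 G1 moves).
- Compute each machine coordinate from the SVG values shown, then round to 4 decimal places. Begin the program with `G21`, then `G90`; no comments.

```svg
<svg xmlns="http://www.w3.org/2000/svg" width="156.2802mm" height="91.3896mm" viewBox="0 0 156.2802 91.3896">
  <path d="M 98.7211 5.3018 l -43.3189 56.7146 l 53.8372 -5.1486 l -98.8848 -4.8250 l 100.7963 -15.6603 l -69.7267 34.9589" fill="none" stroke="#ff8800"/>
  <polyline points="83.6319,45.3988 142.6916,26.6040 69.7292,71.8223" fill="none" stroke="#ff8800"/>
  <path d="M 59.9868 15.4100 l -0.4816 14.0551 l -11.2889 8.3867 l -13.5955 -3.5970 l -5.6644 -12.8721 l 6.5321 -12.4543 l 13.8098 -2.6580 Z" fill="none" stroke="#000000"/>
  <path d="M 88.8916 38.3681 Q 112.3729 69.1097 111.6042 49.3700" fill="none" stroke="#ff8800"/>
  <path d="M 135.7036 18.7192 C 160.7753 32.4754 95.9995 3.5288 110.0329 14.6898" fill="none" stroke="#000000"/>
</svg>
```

G21
G90
G0 X98.7211 Y86.0878
M3 S375
G1 X55.4022 Y29.3732 F1919
G1 X109.2394 Y34.5218 F1919
G1 X10.3546 Y39.3468 F1919
G1 X111.1509 Y55.0071 F1919
G1 X41.4242 Y20.0482 F1919
M5
G0 X83.6319 Y45.9908
M3 S375
G1 X142.6916 Y64.7856 F1919
G1 X69.7292 Y19.5673 F1919
M5
G0 X59.9868 Y75.9796
M3 S376
G1 X59.5052 Y61.9245 F4651
G1 X48.2163 Y53.5378 F4651
G1 X34.6208 Y57.1348 F4651
G1 X28.9564 Y70.0069 F4651
G1 X35.4885 Y82.4612 F4651
G1 X49.2983 Y85.1192 F4651
G1 X59.9868 Y75.9796 F4651
M5
G0 X88.8916 Y53.0215
M3 S375
G1 X96.0451 Y44.1766 F1919
G1 X101.8514 Y38.1361 F1919
G1 X106.3104 Y34.9002 F1919
G1 X109.4222 Y34.4688 F1919
G1 X111.1868 Y36.8420 F1919
G1 X111.6042 Y42.0196 F1919
M5
G0 X135.7036 Y72.6704
M3 S376
G1 X141.5330 Y68.9675 F4651
G1 X137.0727 Y70.0814 F4651
G1 X127.0076 Y73.7119 F4651
G1 X116.0227 Y77.5587 F4651
G1 X108.8028 Y79.3214 F4651
G1 X110.0329 Y76.6998 F4651
M5

Since the viewBox matches the mm dimensions, user units are millimetres directly. The only transform is the Y-flip y_m = 91.3896 − y_svg.

Shape 1 is a open polyline drawn with `<path>`. Its stroke #ff8800 means score at S375, F1919. After flipping Y the toolpath is (98.7211,86.0878) → (55.4022,29.3732) → (109.2394,34.5218) → (10.3546,39.3468) → (111.1509,55.0071) → (41.4242,20.0482).

Shape 2 is a open polyline drawn with `<polyline>`. Its stroke #ff8800 means score at S375, F1919. After flipping Y the toolpath is (83.6319,45.9908) → (142.6916,64.7856) → (69.7292,19.5673).

Shape 3 is a regular polygon drawn with `<path>`. Its stroke #000000 means engrave at S376, F4651. After flipping Y the toolpath is (59.9868,75.9796) → (59.5052,61.9245) → (48.2163,53.5378) → (34.6208,57.1348) → (28.9564,70.0069) → (35.4885,82.4612) → (49.2983,85.1192) → (59.9868,75.9796), returning to the start.

Shape 4 is a quadratic bezier drawn with `<path>`. Its stroke #ff8800 means score at S375, F1919. After flipping Y the toolpath is (88.8916,53.0215) → (96.0451,44.1766) → (101.8514,38.1361) → (106.3104,34.9002) → (109.4222,34.4688) → (111.1868,36.8420) → (111.6042,42.0196).

Shape 5 is a cubic bezier drawn with `<path>`. Its stroke #000000 means engrave at S376, F4651. After flipping Y the toolpath is (135.7036,72.6704) → (141.5330,68.9675) → (137.0727,70.0814) → (127.0076,73.7119) → (116.0227,77.5587) → (108.8028,79.3214) → (110.0329,76.6998).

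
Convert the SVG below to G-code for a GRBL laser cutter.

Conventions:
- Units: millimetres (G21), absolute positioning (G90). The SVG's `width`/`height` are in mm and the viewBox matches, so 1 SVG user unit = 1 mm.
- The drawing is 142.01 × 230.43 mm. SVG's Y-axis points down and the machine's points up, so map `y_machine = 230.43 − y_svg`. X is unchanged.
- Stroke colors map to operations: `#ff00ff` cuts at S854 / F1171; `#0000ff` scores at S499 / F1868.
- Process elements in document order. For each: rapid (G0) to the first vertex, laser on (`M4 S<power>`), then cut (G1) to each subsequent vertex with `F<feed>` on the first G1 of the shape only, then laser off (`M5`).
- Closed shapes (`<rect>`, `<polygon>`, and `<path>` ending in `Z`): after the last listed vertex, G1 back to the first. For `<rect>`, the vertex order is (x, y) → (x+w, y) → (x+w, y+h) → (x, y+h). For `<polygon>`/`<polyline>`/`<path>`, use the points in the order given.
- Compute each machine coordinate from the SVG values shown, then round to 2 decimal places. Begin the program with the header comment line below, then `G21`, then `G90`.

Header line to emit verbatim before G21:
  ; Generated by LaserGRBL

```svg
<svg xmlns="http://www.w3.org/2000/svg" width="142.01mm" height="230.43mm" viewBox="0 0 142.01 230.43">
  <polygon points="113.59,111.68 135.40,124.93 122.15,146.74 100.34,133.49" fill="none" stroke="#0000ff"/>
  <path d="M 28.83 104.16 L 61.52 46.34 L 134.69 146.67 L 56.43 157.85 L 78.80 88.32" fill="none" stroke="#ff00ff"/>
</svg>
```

viewBox `0 0 142.01 230.43` with mm width/height → 1 unit = 1 mm. Flip: y_m = 230.43 − y_svg.

**Shape 1** — `<polygon>` regular polygon, stroke `#0000ff` → score (S499, F1868). Machine vertices: (113.59,118.75) → (135.40,105.50) → (122.15,83.69) → (100.34,96.94) → (113.59,118.75). Closed: final G1 returns to the first vertex.

**Shape 2** — `<path>` open polyline, stroke `#ff00ff` → cut (S854, F1171). Machine vertices: (28.83,126.27) → (61.52,184.09) → (134.69,83.76) → (56.43,72.58) → (78.80,142.11). Open path.

; Generated by LaserGRBL
G21
G90
G0 X113.59 Y118.75
M4 S499
G1 X135.40 Y105.50 F1868
G1 X122.15 Y83.69
G1 X100.34 Y96.94
G1 X113.59 Y118.75
M5
G0 X28.83 Y126.27
M4 S854
G1 X61.52 Y184.09 F1171
G1 X134.69 Y83.76
G1 X56.43 Y72.58
G1 X78.80 Y142.11
M5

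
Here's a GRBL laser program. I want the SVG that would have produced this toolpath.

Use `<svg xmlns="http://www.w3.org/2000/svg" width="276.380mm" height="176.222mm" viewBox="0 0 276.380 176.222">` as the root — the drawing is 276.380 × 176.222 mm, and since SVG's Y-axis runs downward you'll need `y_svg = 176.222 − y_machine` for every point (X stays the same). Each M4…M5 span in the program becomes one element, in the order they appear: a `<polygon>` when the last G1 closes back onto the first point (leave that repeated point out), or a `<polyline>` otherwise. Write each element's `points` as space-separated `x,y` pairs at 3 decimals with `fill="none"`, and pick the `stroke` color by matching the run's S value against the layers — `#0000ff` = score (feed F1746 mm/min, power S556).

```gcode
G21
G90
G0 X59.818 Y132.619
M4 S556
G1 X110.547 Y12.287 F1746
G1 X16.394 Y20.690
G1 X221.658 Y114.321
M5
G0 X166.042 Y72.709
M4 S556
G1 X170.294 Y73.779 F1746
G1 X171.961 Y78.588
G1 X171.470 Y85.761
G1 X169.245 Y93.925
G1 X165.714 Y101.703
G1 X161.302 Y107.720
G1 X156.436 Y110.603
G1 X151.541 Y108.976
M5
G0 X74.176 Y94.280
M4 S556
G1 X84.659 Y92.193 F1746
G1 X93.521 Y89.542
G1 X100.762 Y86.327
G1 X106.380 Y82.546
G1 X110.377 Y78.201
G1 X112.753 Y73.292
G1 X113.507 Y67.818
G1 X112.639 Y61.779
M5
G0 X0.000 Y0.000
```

Machine Y-up, SVG Y-down with viewBox height 176.222, so y_svg = 176.222 − y_machine; X carries over. Every run uses S556, so all elements get stroke `#0000ff` (score).

Run 1: The run is open, so emit a `<polyline>` with points (Y-flipped): 59.818,43.603 110.547,163.935 16.394,155.532 221.658,61.901.

Run 2: The run is open, so emit a `<polyline>` with points (Y-flipped): 166.042,103.513 170.294,102.443 171.961,97.634 171.470,90.461 169.245,82.297 165.714,74.519 161.302,68.502 156.436,65.619 151.541,67.246.

Run 3: The run is open, so emit a `<polyline>` with points (Y-flipped): 74.176,81.942 84.659,84.029 93.521,86.680 100.762,89.895 106.380,93.676 110.377,98.021 112.753,102.930 113.507,108.404 112.639,114.443.

<svg xmlns="http://www.w3.org/2000/svg" width="276.380mm" height="176.222mm" viewBox="0 0 276.380 176.222">
  <polyline points="59.818,43.603 110.547,163.935 16.394,155.532 221.658,61.901" fill="none" stroke="#0000ff"/>
  <polyline points="166.042,103.513 170.294,102.443 171.961,97.634 171.470,90.461 169.245,82.297 165.714,74.519 161.302,68.502 156.436,65.619 151.541,67.246" fill="none" stroke="#0000ff"/>
  <polyline points="74.176,81.942 84.659,84.029 93.521,86.680 100.762,89.895 106.380,93.676 110.377,98.021 112.753,102.930 113.507,108.404 112.639,114.443" fill="none" stroke="#0000ff"/>
</svg>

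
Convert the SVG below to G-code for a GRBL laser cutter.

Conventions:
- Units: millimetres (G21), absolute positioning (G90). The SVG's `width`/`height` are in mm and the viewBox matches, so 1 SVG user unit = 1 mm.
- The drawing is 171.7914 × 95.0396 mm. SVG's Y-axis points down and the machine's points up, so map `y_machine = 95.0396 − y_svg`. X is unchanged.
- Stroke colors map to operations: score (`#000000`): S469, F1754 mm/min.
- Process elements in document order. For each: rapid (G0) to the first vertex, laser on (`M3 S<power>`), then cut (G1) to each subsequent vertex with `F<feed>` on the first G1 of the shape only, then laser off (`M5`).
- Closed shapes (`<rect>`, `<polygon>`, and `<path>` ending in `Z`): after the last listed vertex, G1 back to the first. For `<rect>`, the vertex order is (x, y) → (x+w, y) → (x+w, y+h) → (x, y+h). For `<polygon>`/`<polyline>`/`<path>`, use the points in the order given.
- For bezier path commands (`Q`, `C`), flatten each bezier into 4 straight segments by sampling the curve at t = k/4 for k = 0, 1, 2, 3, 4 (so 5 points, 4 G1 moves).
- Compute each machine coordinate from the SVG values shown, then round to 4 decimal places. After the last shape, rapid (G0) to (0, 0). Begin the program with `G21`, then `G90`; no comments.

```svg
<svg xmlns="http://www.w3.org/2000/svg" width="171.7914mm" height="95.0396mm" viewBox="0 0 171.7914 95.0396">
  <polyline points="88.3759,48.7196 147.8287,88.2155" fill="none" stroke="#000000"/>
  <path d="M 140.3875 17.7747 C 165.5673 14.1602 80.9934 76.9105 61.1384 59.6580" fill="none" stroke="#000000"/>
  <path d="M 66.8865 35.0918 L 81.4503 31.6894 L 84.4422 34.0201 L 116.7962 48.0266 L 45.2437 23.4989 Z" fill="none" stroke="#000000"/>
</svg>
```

G21
G90
G0 X88.3759 Y46.3200
M3 S469
G1 X147.8287 Y6.8241 F1754
M5
G0 X140.3875 Y77.2649
M3 S469
G1 X141.4197 Y69.8194 F1754
G1 X117.6510 Y51.2090
G1 X85.4383 Y35.1558
G1 X61.1384 Y35.3816
M5
G0 X66.8865 Y59.9478
M3 S469
G1 X81.4503 Y63.3502 F1754
G1 X84.4422 Y61.0195
G1 X116.7962 Y47.0130
G1 X45.2437 Y71.5407
G1 X66.8865 Y59.9478
M5
G0 X0.0000 Y0.0000

viewBox `0 0 171.7914 95.0396` with mm width/height → 1 unit = 1 mm. Flip: y_m = 95.0396 − y_svg.

**Shape 1** — `<polyline>` line segment, stroke `#000000` → score (S469, F1754). Machine vertices: (88.3759,46.3200) → (147.8287,6.8241). Open path.

**Shape 2** — `<path>` cubic bezier, stroke `#000000` → score (S469, F1754). Control points (SVG): P0=(140.3875,17.7747), P1=(165.5673,14.1602), P2=(80.9934,76.9105), P3=(61.1384,59.6580); sampled at t=k/4. Machine vertices: (140.3875,77.2649) → (141.4197,69.8194) → (117.6510,51.2090) → (85.4383,35.1558) → (61.1384,35.3816). Open path.

**Shape 3** — `<path>` closed polygon, stroke `#000000` → score (S469, F1754). Machine vertices: (66.8865,59.9478) → (81.4503,63.3502) → (84.4422,61.0195) → (116.7962,47.0130) → (45.2437,71.5407) → (66.8865,59.9478). Closed: final G1 returns to the first vertex.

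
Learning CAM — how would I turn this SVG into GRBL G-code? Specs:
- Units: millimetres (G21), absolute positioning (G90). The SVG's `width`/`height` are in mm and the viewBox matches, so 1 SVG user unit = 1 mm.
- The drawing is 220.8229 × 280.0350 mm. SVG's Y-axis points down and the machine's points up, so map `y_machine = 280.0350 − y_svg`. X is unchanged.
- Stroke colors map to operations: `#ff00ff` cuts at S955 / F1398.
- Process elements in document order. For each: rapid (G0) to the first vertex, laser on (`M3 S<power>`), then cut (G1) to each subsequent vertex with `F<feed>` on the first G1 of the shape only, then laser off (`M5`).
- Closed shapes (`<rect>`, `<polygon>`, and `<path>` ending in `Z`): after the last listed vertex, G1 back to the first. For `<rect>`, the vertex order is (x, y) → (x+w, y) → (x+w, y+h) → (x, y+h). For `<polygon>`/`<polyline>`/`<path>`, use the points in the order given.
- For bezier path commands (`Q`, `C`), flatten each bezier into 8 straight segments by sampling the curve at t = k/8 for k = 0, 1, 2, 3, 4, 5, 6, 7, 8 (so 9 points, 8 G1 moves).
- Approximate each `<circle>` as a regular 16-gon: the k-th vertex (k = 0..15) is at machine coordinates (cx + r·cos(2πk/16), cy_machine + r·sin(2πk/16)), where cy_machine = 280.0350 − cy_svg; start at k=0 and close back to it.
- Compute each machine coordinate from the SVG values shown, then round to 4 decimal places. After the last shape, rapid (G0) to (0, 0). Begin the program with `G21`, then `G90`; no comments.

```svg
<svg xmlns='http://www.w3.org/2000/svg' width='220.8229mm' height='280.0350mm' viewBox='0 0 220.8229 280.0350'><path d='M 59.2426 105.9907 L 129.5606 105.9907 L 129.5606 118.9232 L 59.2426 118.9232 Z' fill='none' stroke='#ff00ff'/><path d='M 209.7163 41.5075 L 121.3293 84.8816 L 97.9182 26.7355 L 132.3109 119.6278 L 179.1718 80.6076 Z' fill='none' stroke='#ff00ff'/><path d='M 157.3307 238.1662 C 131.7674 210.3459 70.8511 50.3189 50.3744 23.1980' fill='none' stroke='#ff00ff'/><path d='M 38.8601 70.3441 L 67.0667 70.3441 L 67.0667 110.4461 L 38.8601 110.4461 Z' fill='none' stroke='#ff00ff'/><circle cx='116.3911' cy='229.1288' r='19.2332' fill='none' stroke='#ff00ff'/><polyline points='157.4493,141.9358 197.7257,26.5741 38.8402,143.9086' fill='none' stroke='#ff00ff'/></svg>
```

G21
G90
G0 X59.2426 Y174.0443
M3 S955
G1 X129.5606 Y174.0443 F1398
G1 X129.5606 Y161.1118
G1 X59.2426 Y161.1118
G1 X59.2426 Y174.0443
M5
G0 X209.7163 Y238.5275
M3 S955
G1 X121.3293 Y195.1534 F1398
G1 X97.9182 Y253.2995
G1 X132.3109 Y160.4072
G1 X179.1718 Y199.4274
G1 X209.7163 Y238.5275
M5
G0 X157.3307 Y41.8688
M3 S955
G1 X146.2353 Y57.9808 F1398
G1 X132.7138 Y83.3804
G1 X117.6543 Y114.9608
G1 X101.9451 Y149.6152
G1 X86.4743 Y184.2368
G1 X72.1301 Y215.7188
G1 X59.8007 Y240.9545
G1 X50.3744 Y256.8370
M5
G0 X38.8601 Y209.6909
M3 S955
G1 X67.0667 Y209.6909 F1398
G1 X67.0667 Y169.5889
G1 X38.8601 Y169.5889
G1 X38.8601 Y209.6909
M5
G0 X135.6243 Y50.9062
M3 S955
G1 X134.1603 Y58.2664 F1398
G1 X129.9910 Y64.5061
G1 X123.7513 Y68.6754
G1 X116.3911 Y70.1394
G1 X109.0309 Y68.6754
G1 X102.7912 Y64.5061
G1 X98.6219 Y58.2664
G1 X97.1579 Y50.9062
G1 X98.6219 Y43.5460
G1 X102.7912 Y37.3063
G1 X109.0309 Y33.1370
G1 X116.3911 Y31.6730
G1 X123.7513 Y33.1370
G1 X129.9910 Y37.3063
G1 X134.1603 Y43.5460
G1 X135.6243 Y50.9062
M5
G0 X157.4493 Y138.0992
M3 S955
G1 X197.7257 Y253.4609 F1398
G1 X38.8402 Y136.1264
M5
G0 X0.0000 Y0.0000

viewBox `0 0 220.8229 280.0350` with mm width/height → 1 unit = 1 mm. Flip: y_m = 280.0350 − y_svg.

**Shape 1** — `<path>` rectangle, stroke `#ff00ff` → cut (S955, F1398). Machine vertices: (59.2426,174.0443) → (129.5606,174.0443) → (129.5606,161.1118) → (59.2426,161.1118) → (59.2426,174.0443). Closed: final G1 returns to the first vertex.

**Shape 2** — `<path>` closed polygon, stroke `#ff00ff` → cut (S955, F1398). Machine vertices: (209.7163,238.5275) → (121.3293,195.1534) → (97.9182,253.2995) → (132.3109,160.4072) → (179.1718,199.4274) → (209.7163,238.5275). Closed: final G1 returns to the first vertex.

**Shape 3** — `<path>` cubic bezier, stroke `#ff00ff` → cut (S955, F1398). Control points (SVG): P0=(157.3307,238.1662), P1=(131.7674,210.3459), P2=(70.8511,50.3189), P3=(50.3744,23.1980); sampled at t=k/8. Machine vertices: (157.3307,41.8688) → (146.2353,57.9808) → (132.7138,83.3804) → (117.6543,114.9608) → (101.9451,149.6152) → (86.4743,184.2368) → (72.1301,215.7188) → (59.8007,240.9545) → (50.3744,256.8370). Open path.

**Shape 4** — `<path>` rectangle, stroke `#ff00ff` → cut (S955, F1398). Machine vertices: (38.8601,209.6909) → (67.0667,209.6909) → (67.0667,169.5889) → (38.8601,169.5889) → (38.8601,209.6909). Closed: final G1 returns to the first vertex.

**Shape 5** — `<circle>` circle, stroke `#ff00ff` → cut (S955, F1398). Machine vertices: (135.6243,50.9062) → (134.1603,58.2664) → (129.9910,64.5061) → (123.7513,68.6754) → (116.3911,70.1394) → (109.0309,68.6754) → (102.7912,64.5061) → (98.6219,58.2664) → (97.1579,50.9062) → (98.6219,43.5460) → (102.7912,37.3063) → (109.0309,33.1370) → (116.3911,31.6730) → (123.7513,33.1370) → (129.9910,37.3063) → (134.1603,43.5460) → (135.6243,50.9062). Closed: final G1 returns to the first vertex.

**Shape 6** — `<polyline>` open polyline, stroke `#ff00ff` → cut (S955, F1398). Machine vertices: (157.4493,138.0992) → (197.7257,253.4609) → (38.8402,136.1264). Open path.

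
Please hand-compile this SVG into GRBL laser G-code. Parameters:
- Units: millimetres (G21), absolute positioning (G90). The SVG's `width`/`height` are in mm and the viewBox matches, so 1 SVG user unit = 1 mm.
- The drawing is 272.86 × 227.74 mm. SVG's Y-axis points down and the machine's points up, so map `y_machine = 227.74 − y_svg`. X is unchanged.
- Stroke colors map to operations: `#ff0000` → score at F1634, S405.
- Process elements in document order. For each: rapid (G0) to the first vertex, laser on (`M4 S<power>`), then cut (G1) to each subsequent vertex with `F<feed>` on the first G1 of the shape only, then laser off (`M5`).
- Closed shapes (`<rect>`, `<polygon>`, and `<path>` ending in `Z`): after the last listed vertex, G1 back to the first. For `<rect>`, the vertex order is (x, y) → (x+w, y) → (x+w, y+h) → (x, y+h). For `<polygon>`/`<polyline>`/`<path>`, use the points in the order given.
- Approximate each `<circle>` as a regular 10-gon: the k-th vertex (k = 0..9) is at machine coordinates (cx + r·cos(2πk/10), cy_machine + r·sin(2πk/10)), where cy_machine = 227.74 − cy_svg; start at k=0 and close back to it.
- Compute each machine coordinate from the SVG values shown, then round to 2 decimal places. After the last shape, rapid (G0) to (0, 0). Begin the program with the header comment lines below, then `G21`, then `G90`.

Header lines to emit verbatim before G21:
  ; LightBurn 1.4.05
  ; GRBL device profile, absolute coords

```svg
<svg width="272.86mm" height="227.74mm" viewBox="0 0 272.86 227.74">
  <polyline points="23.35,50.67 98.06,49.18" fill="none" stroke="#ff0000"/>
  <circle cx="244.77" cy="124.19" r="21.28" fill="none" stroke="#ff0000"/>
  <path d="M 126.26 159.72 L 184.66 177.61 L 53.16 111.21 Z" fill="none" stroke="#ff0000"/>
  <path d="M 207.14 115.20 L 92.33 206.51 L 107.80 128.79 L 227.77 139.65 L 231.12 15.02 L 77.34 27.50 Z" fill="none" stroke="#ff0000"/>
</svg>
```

; LightBurn 1.4.05
; GRBL device profile, absolute coords
G21
G90
G0 X23.35 Y177.07
M4 S405
G1 X98.06 Y178.56 F1634
M5
G0 X266.05 Y103.55
M4 S405
G1 X261.99 Y116.06 F1634
G1 X251.35 Y123.79
G1 X238.19 Y123.79
G1 X227.55 Y116.06
G1 X223.49 Y103.55
G1 X227.55 Y91.04
G1 X238.19 Y83.31
G1 X251.35 Y83.31
G1 X261.99 Y91.04
G1 X266.05 Y103.55
M5
G0 X126.26 Y68.02
M4 S405
G1 X184.66 Y50.13 F1634
G1 X53.16 Y116.53
G1 X126.26 Y68.02
M5
G0 X207.14 Y112.54
M4 S405
G1 X92.33 Y21.23 F1634
G1 X107.80 Y98.95
G1 X227.77 Y88.09
G1 X231.12 Y212.72
G1 X77.34 Y200.24
G1 X207.14 Y112.54
M5
G0 X0.00 Y0.00

1 u = 1 mm; y_m = 227.74 − y.

[1] `<polyline>` line segment, #ff0000→score S405 F1634: (23.35,177.07) → (98.06,178.56)

[2] `<circle>` circle, #ff0000→score S405 F1634: (266.05,103.55) → (261.99,116.06) → (251.35,123.79) → (238.19,123.79) → (227.55,116.06) → (223.49,103.55) → (227.55,91.04) → (238.19,83.31) → (251.35,83.31) → (261.99,91.04) → (266.05,103.55) (closed)

[3] `<path>` closed polygon, #ff0000→score S405 F1634: (126.26,68.02) → (184.66,50.13) → (53.16,116.53) → (126.26,68.02) (closed)

[4] `<path>` closed polygon, #ff0000→score S405 F1634: (207.14,112.54) → (92.33,21.23) → (107.80,98.95) → (227.77,88.09) → (231.12,212.72) → (77.34,200.24) → (207.14,112.54) (closed)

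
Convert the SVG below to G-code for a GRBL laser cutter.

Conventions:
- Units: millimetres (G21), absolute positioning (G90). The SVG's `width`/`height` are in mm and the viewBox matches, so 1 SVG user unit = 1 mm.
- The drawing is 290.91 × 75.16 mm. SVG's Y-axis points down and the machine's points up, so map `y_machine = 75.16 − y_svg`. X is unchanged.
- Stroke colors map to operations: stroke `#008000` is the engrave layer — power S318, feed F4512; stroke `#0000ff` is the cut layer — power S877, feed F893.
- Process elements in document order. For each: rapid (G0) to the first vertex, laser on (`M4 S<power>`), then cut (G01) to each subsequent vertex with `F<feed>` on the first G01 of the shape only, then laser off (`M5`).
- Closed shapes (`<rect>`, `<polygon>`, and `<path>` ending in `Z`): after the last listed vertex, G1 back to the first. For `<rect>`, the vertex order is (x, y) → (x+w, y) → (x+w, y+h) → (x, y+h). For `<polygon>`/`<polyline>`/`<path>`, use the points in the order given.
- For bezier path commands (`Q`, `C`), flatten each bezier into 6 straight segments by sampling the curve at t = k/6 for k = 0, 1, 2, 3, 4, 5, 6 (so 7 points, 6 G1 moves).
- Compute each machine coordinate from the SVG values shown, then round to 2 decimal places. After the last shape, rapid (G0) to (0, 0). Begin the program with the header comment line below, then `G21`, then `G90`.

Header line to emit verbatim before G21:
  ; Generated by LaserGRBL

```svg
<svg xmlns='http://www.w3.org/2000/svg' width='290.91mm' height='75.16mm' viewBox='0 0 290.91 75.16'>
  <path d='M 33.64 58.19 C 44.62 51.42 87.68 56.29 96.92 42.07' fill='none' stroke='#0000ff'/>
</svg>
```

viewBox `0 0 290.91 75.16` with mm width/height → 1 unit = 1 mm. Flip: y_m = 75.16 − y_svg.

**Shape 1** — `<path>` cubic bezier, stroke `#0000ff` → cut (S877, F893). Control points (SVG): P0=(33.64,58.19), P1=(44.62,51.42), P2=(87.68,56.29), P3=(96.92,42.07); sampled at t=k/6. Machine vertices: (33.64,16.97) → (41.50,19.53) → (52.87,21.00) → (65.93,22.24) → (78.85,24.10) → (89.79,27.43) → (96.92,33.09). Open path.

; Generated by LaserGRBL
G21
G90
G0 X33.64 Y16.97
M4 S877
G01 X41.50 Y19.53 F893
G01 X52.87 Y21.00
G01 X65.93 Y22.24
G01 X78.85 Y24.10
G01 X89.79 Y27.43
G01 X96.92 Y33.09
M5
G0 X0.00 Y0.00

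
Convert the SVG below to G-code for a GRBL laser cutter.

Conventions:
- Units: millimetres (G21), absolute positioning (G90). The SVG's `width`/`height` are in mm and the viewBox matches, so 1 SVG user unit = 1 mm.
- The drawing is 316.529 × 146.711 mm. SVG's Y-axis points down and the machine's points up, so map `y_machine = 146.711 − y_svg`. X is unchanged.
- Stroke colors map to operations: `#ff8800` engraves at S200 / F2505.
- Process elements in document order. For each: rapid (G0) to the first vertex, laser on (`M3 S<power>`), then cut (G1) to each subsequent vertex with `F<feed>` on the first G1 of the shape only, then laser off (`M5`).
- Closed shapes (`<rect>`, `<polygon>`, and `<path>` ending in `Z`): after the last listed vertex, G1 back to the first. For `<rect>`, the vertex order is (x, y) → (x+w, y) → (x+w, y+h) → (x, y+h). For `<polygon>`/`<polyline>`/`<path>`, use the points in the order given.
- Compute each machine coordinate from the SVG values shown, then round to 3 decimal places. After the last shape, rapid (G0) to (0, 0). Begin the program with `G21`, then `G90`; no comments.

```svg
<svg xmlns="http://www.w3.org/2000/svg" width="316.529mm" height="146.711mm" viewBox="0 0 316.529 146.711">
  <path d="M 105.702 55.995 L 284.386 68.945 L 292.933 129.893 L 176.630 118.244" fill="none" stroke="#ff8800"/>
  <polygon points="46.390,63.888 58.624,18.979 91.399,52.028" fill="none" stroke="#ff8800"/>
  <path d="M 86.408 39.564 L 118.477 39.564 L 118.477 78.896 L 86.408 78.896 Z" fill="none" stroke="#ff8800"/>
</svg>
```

G21
G90
G0 X105.702 Y90.716
M3 S200
G1 X284.386 Y77.766 F2505
G1 X292.933 Y16.818
G1 X176.630 Y28.467
M5
G0 X46.390 Y82.823
M3 S200
G1 X58.624 Y127.732 F2505
G1 X91.399 Y94.683
G1 X46.390 Y82.823
M5
G0 X86.408 Y107.147
M3 S200
G1 X118.477 Y107.147 F2505
G1 X118.477 Y67.815
G1 X86.408 Y67.815
G1 X86.408 Y107.147
M5
G0 X0.000 Y0.000

viewBox `0 0 316.529 146.711` with mm width/height → 1 unit = 1 mm. Flip: y_m = 146.711 − y_svg.

**Shape 1** — `<path>` open polyline, stroke `#ff8800` → engrave (S200, F2505). Machine vertices: (105.702,90.716) → (284.386,77.766) → (292.933,16.818) → (176.630,28.467). Open path.

**Shape 2** — `<polygon>` regular polygon, stroke `#ff8800` → engrave (S200, F2505). Machine vertices: (46.390,82.823) → (58.624,127.732) → (91.399,94.683) → (46.390,82.823). Closed: final G1 returns to the first vertex.

**Shape 3** — `<path>` rectangle, stroke `#ff8800` → engrave (S200, F2505). Machine vertices: (86.408,107.147) → (118.477,107.147) → (118.477,67.815) → (86.408,67.815) → (86.408,107.147). Closed: final G1 returns to the first vertex.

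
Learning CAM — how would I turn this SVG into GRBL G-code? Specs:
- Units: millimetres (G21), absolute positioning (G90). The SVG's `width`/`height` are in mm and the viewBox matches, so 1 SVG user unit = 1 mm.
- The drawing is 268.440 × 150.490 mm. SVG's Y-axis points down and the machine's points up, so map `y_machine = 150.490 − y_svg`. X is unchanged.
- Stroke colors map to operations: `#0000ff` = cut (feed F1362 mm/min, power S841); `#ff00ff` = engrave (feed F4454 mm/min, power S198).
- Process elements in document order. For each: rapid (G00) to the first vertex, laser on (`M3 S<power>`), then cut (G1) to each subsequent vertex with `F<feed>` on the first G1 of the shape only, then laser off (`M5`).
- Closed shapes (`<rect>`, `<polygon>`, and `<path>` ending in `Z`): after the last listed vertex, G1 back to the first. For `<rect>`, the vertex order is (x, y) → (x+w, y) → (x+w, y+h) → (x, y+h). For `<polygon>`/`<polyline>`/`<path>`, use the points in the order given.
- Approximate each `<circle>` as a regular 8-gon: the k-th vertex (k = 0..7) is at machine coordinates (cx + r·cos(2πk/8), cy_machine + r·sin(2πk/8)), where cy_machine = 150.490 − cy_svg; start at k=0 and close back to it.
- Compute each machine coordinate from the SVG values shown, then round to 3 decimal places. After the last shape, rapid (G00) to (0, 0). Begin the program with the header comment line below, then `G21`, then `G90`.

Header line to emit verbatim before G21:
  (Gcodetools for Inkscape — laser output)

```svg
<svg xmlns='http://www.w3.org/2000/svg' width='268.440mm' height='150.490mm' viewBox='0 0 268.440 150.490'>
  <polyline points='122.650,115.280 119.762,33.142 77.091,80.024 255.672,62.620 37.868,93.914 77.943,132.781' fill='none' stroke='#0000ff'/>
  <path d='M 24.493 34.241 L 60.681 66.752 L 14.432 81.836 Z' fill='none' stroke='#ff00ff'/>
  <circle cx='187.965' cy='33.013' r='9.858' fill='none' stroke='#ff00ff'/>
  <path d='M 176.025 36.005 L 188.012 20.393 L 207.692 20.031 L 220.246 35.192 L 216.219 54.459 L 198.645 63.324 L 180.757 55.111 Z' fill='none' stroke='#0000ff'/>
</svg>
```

(Gcodetools for Inkscape — laser output)
G21
G90
G00 X122.650 Y35.210
M3 S841
G1 X119.762 Y117.348 F1362
G1 X77.091 Y70.466
G1 X255.672 Y87.870
G1 X37.868 Y56.576
G1 X77.943 Y17.709
M5
G00 X24.493 Y116.249
M3 S198
G1 X60.681 Y83.738 F4454
G1 X14.432 Y68.654
G1 X24.493 Y116.249
M5
G00 X197.823 Y117.477
M3 S198
G1 X194.936 Y124.448 F4454
G1 X187.965 Y127.335
G1 X180.994 Y124.448
G1 X178.107 Y117.477
G1 X180.994 Y110.506
G1 X187.965 Y107.619
G1 X194.936 Y110.506
G1 X197.823 Y117.477
M5
G00 X176.025 Y114.485
M3 S841
G1 X188.012 Y130.097 F1362
G1 X207.692 Y130.459
G1 X220.246 Y115.298
G1 X216.219 Y96.031
G1 X198.645 Y87.166
G1 X180.757 Y95.379
G1 X176.025 Y114.485
M5
G00 X0.000 Y0.000

1 u = 1 mm; y_m = 150.490 − y.

[1] `<polyline>` open polyline, #0000ff→cut S841 F1362: (122.650,35.210) → (119.762,117.348) → (77.091,70.466) → (255.672,87.870) → (37.868,56.576) → (77.943,17.709)

[2] `<path>` regular polygon, #ff00ff→engrave S198 F4454: (24.493,116.249) → (60.681,83.738) → (14.432,68.654) → (24.493,116.249) (closed)

[3] `<circle>` circle, #ff00ff→engrave S198 F4454: (197.823,117.477) → (194.936,124.448) → (187.965,127.335) → (180.994,124.448) → (178.107,117.477) → (180.994,110.506) → (187.965,107.619) → (194.936,110.506) → (197.823,117.477) (closed)

[4] `<path>` regular polygon, #0000ff→cut S841 F1362: (176.025,114.485) → (188.012,130.097) → (207.692,130.459) → (220.246,115.298) → (216.219,96.031) → (198.645,87.166) → (180.757,95.379) → (176.025,114.485) (closed)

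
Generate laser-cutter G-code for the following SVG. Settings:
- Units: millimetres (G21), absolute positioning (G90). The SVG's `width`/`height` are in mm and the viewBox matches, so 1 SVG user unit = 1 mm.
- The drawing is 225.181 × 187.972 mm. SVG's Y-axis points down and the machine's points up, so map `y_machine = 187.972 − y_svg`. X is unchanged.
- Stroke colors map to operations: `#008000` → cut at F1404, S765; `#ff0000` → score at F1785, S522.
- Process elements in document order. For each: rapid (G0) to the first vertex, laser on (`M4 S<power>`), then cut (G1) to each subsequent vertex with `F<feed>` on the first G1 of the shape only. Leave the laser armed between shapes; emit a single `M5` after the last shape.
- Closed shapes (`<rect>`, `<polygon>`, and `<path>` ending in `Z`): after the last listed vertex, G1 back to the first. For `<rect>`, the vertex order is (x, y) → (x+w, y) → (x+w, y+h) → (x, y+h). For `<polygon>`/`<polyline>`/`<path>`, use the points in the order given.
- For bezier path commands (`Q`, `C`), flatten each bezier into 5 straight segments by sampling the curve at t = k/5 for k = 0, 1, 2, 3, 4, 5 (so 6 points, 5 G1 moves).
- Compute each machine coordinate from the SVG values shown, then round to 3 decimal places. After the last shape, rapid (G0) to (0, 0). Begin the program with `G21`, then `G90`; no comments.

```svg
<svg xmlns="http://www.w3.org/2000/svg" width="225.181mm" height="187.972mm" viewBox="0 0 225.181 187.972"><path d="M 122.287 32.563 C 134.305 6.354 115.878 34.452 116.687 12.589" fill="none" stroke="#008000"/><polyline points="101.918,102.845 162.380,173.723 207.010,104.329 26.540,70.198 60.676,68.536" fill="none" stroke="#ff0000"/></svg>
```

G21
G90
G0 X122.287 Y155.409
M4 S765
G1 X126.242 Y165.452 F1404
G1 X125.275 Y167.466
G1 X121.770 Y166.456
G1 X118.112 Y167.426
G1 X116.687 Y175.383
G0 X101.918 Y85.127
M4 S522
G1 X162.380 Y14.249 F1785
G1 X207.010 Y83.643
G1 X26.540 Y117.774
G1 X60.676 Y119.436
M5
G0 X0.000 Y0.000

1 u = 1 mm; y_m = 187.972 − y.

[1] `<path>` cubic bezier, #008000→cut S765 F1404: (122.287,155.409) → (126.242,165.452) → (125.275,167.466) → (121.770,166.456) → (118.112,167.426) → (116.687,175.383)

[2] `<polyline>` open polyline, #ff0000→score S522 F1785: (101.918,85.127) → (162.380,14.249) → (207.010,83.643) → (26.540,117.774) → (60.676,119.436)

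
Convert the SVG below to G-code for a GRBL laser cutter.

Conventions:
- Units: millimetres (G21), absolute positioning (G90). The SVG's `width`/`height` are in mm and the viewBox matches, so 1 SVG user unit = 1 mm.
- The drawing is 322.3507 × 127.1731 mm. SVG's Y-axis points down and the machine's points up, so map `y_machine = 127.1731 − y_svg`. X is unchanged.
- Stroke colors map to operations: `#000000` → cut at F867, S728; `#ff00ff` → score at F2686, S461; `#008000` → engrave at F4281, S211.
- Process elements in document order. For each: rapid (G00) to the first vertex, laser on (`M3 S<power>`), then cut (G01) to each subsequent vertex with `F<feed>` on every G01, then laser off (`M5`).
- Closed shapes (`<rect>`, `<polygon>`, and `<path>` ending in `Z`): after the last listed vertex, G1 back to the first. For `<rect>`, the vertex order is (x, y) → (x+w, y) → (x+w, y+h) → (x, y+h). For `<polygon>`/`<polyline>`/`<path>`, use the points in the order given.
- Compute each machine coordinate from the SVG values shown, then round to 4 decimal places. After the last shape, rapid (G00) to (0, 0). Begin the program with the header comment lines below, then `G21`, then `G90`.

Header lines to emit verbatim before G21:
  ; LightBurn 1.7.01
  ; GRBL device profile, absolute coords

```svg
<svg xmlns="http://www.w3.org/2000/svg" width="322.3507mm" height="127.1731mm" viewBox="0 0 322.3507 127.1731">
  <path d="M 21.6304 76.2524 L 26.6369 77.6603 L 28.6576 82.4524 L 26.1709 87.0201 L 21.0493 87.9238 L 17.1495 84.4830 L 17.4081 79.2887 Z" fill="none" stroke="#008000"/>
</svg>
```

1 u = 1 mm; y_m = 127.1731 − y.

[1] `<path>` regular polygon, #008000→engrave S211 F4281: (21.6304,50.9207) → (26.6369,49.5128) → (28.6576,44.7207) → (26.1709,40.1530) → (21.0493,39.2493) → (17.1495,42.6901) → (17.4081,47.8844) → (21.6304,50.9207) (closed)

; LightBurn 1.7.01
; GRBL device profile, absolute coords
G21
G90
G00 X21.6304 Y50.9207
M3 S211
G01 X26.6369 Y49.5128 F4281
G01 X28.6576 Y44.7207 F4281
G01 X26.1709 Y40.1530 F4281
G01 X21.0493 Y39.2493 F4281
G01 X17.1495 Y42.6901 F4281
G01 X17.4081 Y47.8844 F4281
G01 X21.6304 Y50.9207 F4281
M5
G00 X0.0000 Y0.0000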